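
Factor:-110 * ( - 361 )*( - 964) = - 38280440 = - 2^3*5^1*11^1*19^2*241^1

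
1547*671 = 1038037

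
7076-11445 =  -  4369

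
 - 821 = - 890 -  - 69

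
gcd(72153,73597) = 1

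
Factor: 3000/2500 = 6/5= 2^1*3^1 * 5^( - 1) 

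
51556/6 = 8592+2/3 = 8592.67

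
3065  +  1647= 4712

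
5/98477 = 5/98477 = 0.00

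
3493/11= 3493/11 = 317.55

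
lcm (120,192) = 960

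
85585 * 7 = 599095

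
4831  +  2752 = 7583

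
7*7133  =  49931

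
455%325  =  130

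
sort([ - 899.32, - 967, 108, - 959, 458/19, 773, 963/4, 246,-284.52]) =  [ - 967, - 959 , - 899.32,-284.52,458/19,108 , 963/4, 246,773]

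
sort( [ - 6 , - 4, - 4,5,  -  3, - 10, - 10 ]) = [ - 10, - 10, - 6, - 4, - 4, - 3, 5 ]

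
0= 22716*0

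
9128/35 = 1304/5=260.80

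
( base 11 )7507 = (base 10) 9929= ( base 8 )23311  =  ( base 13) 469A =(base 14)3893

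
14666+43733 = 58399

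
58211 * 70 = 4074770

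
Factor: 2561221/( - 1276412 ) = - 2^( - 2 )*13^1*41^(-1 )*  43^( - 1 )*181^ ( - 1 ) * 271^1*727^1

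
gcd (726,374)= 22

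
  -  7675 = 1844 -9519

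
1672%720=232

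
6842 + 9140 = 15982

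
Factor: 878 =2^1*439^1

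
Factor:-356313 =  - 3^1*73^1* 1627^1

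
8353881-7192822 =1161059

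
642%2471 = 642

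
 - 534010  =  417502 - 951512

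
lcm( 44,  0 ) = 0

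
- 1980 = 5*( - 396)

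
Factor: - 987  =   -3^1*7^1*47^1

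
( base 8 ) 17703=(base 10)8131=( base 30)911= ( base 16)1FC3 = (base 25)d06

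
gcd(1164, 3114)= 6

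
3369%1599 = 171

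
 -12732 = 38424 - 51156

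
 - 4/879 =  - 4/879 = - 0.00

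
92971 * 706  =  65637526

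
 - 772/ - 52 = 14 + 11/13= 14.85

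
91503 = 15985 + 75518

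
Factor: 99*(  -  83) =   -  8217 = -3^2 *11^1*83^1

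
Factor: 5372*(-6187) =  - 2^2*17^1*23^1*79^1*269^1 = -33236564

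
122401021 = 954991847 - 832590826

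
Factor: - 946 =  - 2^1*11^1*43^1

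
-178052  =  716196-894248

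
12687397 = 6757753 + 5929644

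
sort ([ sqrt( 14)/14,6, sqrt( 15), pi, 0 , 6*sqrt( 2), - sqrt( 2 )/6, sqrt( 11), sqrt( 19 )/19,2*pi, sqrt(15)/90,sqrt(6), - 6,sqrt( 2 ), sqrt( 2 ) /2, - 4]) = [ - 6, - 4, - sqrt( 2)/6 , 0, sqrt ( 15 ) /90,sqrt(19)/19,sqrt(14 ) /14,sqrt( 2)/2,sqrt( 2 ) , sqrt( 6 ), pi, sqrt( 11), sqrt( 15 ),6, 2*pi, 6*sqrt ( 2 ) ] 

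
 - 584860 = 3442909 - 4027769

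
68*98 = 6664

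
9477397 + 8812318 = 18289715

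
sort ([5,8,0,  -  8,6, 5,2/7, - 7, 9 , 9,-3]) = [ - 8, - 7, -3,0,2/7,5,5,  6, 8, 9,9 ]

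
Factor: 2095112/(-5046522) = -2^2 * 3^( - 1 )*13^(-1)*23^( - 1)*29^( - 1)*97^( - 1 )* 379^1*691^1 = -1047556/2523261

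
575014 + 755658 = 1330672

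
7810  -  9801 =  - 1991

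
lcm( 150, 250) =750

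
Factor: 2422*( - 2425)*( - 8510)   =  2^2 * 5^3 *7^1*23^1*37^1*97^1*173^1 = 49982208500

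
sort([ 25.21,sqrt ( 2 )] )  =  [sqrt( 2 ),  25.21 ] 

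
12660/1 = 12660 = 12660.00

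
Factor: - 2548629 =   -  3^2*283181^1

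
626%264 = 98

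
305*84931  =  25903955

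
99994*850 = 84994900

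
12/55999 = 12/55999 = 0.00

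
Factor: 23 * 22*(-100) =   -  50600 = - 2^3*5^2*11^1 * 23^1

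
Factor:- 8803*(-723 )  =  6364569 = 3^1*241^1 * 8803^1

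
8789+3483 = 12272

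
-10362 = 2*( - 5181)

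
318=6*53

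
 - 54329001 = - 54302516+- 26485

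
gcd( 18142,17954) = 94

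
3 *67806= 203418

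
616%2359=616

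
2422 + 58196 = 60618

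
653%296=61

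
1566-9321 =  - 7755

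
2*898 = 1796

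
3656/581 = 3656/581 = 6.29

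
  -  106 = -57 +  - 49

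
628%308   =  12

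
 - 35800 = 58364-94164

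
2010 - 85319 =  - 83309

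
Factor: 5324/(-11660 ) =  -121/265 = - 5^(-1) * 11^2  *53^(-1 ) 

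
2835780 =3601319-765539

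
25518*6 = 153108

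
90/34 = 2 + 11/17=2.65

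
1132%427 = 278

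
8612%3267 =2078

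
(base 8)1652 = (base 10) 938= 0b1110101010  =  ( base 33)SE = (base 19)2B7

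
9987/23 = 434 + 5/23 = 434.22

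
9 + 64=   73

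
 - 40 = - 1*40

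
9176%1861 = 1732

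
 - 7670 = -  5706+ - 1964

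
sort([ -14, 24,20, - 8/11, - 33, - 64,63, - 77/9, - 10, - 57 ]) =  [ - 64, -57, - 33,- 14, - 10, - 77/9, - 8/11,20,24, 63] 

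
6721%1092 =169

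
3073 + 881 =3954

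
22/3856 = 11/1928 = 0.01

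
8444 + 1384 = 9828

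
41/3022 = 41/3022 = 0.01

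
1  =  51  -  50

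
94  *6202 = 582988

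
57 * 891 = 50787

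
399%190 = 19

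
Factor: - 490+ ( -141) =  -631^1 = - 631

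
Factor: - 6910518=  - 2^1*3^1*1151753^1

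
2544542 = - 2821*(- 902)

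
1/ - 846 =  - 1/846  =  -0.00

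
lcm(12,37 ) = 444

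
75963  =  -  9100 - -85063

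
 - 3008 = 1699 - 4707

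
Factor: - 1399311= - 3^2*181^1*859^1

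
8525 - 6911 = 1614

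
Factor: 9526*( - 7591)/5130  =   - 3^ (-3) * 5^( - 1)*11^1*19^( - 1)*433^1* 7591^1 = -36155933/2565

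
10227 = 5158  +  5069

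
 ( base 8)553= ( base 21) h6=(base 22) GB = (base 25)ED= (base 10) 363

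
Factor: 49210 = 2^1*5^1*7^1*19^1*37^1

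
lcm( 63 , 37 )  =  2331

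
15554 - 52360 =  - 36806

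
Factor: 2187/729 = 3^1 = 3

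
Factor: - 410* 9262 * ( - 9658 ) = 2^3*5^1*11^2*41^1 *421^1*439^1 = 36675482360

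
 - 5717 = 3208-8925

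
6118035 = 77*79455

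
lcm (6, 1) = 6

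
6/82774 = 3/41387 = 0.00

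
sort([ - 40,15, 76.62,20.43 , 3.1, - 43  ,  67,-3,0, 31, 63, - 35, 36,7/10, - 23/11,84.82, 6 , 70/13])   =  [ - 43, - 40,-35, - 3,-23/11, 0 , 7/10, 3.1, 70/13, 6, 15, 20.43,31,36,63, 67,  76.62, 84.82]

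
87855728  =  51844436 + 36011292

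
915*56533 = 51727695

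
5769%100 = 69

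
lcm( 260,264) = 17160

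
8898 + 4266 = 13164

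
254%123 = 8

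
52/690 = 26/345 = 0.08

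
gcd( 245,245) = 245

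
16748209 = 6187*2707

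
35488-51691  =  -16203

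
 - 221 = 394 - 615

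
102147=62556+39591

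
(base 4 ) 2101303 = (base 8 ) 22163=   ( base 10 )9331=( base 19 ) 16g2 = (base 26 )dkn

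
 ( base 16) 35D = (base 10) 861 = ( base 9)1156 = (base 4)31131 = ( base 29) 10K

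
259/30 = 8 + 19/30 = 8.63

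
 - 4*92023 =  - 368092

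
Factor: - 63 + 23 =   -  40 = - 2^3*5^1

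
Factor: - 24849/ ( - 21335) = 3^2*5^( - 1)*11^1*17^( - 1) = 99/85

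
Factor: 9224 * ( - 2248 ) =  - 2^6*281^1*1153^1= - 20735552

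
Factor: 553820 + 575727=31^1*83^1*439^1 =1129547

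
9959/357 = 9959/357  =  27.90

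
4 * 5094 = 20376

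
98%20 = 18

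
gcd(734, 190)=2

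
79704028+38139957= 117843985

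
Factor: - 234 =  -2^1*3^2*13^1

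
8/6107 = 8/6107=0.00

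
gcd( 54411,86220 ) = 3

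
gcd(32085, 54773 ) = 1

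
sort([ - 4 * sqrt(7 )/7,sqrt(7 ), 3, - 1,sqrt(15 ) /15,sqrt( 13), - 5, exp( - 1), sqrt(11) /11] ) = [- 5, - 4*sqrt(7)/7, - 1,sqrt(15 )/15, sqrt( 11) /11,exp( - 1), sqrt(7 ) , 3,sqrt(13)] 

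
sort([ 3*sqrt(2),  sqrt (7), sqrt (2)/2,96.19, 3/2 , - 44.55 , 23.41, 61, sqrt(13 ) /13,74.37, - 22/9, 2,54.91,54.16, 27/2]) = [ - 44.55,  -  22/9, sqrt(13)/13,sqrt(2)/2,3/2, 2 , sqrt(7),  3*sqrt( 2 ),27/2,23.41,54.16, 54.91,61,  74.37,96.19 ] 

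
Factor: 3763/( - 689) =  - 13^( - 1)*71^1  =  - 71/13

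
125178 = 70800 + 54378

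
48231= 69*699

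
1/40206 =1/40206=0.00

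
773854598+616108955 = 1389963553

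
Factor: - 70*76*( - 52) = 276640 = 2^5*5^1*7^1*13^1*19^1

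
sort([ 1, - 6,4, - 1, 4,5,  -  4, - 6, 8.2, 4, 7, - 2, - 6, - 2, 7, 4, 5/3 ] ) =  [ - 6, - 6,-6, - 4,  -  2, - 2, - 1, 1 , 5/3, 4,4,4, 4, 5, 7,  7,  8.2 ] 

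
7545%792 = 417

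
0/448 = 0=0.00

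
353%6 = 5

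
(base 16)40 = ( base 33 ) 1V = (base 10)64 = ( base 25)2e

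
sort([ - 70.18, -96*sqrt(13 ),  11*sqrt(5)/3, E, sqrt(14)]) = [ - 96*sqrt(13 ),- 70.18, E, sqrt( 14),  11*sqrt( 5 ) /3 ] 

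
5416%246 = 4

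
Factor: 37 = 37^1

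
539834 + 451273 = 991107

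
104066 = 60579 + 43487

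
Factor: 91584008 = 2^3*11448001^1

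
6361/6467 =6361/6467= 0.98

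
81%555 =81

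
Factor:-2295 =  - 3^3*5^1*17^1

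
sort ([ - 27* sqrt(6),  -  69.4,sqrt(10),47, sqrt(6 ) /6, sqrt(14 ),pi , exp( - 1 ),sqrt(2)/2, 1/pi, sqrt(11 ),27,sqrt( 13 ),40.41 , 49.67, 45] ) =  [ - 69.4, - 27* sqrt( 6),1/pi,exp( - 1 ),sqrt(6 ) /6,sqrt(2) /2 , pi,sqrt(10),sqrt(11), sqrt ( 13), sqrt( 14 ),  27,40.41,45,47,49.67]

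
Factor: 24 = 2^3*3^1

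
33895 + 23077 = 56972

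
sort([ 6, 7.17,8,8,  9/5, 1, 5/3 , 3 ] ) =[1, 5/3,9/5,3, 6,7.17, 8 , 8]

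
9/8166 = 3/2722 = 0.00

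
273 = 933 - 660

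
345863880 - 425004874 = -79140994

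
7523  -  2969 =4554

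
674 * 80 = 53920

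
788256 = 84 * 9384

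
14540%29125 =14540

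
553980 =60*9233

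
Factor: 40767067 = 11^1 * 3706097^1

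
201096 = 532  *378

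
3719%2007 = 1712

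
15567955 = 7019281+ 8548674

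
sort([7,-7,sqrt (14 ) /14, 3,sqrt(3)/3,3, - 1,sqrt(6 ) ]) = [ - 7,-1,sqrt(14)/14, sqrt(3 )/3,sqrt(6),3 , 3,  7 ]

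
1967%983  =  1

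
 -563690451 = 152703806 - 716394257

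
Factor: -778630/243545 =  - 2^1*67^( - 1)*727^(-1)*77863^1=   - 155726/48709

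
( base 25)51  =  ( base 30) 46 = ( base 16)7E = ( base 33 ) 3r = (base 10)126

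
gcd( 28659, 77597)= 1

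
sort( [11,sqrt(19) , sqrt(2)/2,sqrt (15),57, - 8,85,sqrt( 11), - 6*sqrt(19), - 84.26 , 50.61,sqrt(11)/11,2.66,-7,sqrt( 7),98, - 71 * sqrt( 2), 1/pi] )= [ - 71 *sqrt(2), - 84.26,-6*sqrt( 19 ), - 8 , - 7,sqrt(11 )/11,1/pi, sqrt( 2 ) /2 , sqrt(7), 2.66, sqrt(11), sqrt(15), sqrt( 19), 11 , 50.61,  57 , 85, 98]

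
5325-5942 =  - 617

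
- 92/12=- 8 + 1/3= - 7.67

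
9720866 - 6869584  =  2851282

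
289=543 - 254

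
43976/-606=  - 21988/303 = - 72.57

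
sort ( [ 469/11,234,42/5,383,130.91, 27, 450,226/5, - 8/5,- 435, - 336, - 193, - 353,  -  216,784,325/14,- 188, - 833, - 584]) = [ - 833, - 584, - 435, - 353, - 336, - 216, - 193, - 188,  -  8/5,  42/5,325/14,  27,469/11 , 226/5, 130.91,  234, 383,450, 784]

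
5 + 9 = 14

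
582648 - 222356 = 360292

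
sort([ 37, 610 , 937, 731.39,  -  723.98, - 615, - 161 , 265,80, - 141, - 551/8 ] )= [  -  723.98,  -  615,  -  161, -141, - 551/8, 37, 80,265, 610,731.39,  937] 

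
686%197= 95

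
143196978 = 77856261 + 65340717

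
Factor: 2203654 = 2^1*457^1*2411^1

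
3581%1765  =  51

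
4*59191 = 236764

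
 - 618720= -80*7734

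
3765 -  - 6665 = 10430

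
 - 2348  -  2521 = -4869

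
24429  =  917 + 23512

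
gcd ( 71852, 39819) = 1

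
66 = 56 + 10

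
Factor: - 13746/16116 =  - 2^(-1 ) * 17^ ( - 1)*29^1=-29/34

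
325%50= 25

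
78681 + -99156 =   -  20475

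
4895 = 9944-5049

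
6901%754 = 115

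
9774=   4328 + 5446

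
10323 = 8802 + 1521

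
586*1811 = 1061246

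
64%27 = 10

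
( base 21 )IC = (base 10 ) 390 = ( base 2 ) 110000110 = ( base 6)1450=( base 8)606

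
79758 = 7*11394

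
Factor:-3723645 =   -  3^1*5^1*248243^1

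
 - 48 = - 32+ - 16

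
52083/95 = 52083/95 = 548.24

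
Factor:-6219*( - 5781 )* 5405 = 3^3*5^1*23^1*41^1*47^2*691^1 = 194320770795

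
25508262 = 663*38474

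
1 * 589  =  589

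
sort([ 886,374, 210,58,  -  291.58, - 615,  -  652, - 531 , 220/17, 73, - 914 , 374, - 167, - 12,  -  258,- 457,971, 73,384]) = [-914, - 652, - 615,-531, - 457,  -  291.58, - 258, - 167,  -  12,220/17 , 58,73,73,210,374, 374,384, 886  ,  971]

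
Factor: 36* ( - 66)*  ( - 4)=2^5* 3^3*11^1 = 9504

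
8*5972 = 47776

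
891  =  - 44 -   -  935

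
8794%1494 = 1324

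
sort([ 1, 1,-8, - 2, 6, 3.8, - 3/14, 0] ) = [ - 8,-2,-3/14,  0,1,1, 3.8,6]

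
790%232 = 94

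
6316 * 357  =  2254812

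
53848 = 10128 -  - 43720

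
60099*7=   420693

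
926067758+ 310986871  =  1237054629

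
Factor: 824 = 2^3* 103^1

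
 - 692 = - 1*692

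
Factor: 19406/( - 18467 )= - 62/59 = - 2^1 *31^1*59^(  -  1 )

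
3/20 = 3/20=0.15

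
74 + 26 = 100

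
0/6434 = 0 = 0.00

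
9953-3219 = 6734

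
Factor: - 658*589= -2^1*7^1 * 19^1*31^1 * 47^1 = -387562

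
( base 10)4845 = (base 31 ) 519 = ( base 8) 11355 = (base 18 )EH3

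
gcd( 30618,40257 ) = 567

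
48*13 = 624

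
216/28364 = 54/7091 = 0.01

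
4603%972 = 715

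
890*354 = 315060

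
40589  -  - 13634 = 54223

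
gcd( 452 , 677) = 1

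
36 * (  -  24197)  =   - 871092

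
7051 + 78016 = 85067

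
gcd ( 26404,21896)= 644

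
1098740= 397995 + 700745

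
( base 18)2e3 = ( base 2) 1110000111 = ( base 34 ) QJ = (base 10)903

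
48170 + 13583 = 61753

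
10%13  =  10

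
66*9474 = 625284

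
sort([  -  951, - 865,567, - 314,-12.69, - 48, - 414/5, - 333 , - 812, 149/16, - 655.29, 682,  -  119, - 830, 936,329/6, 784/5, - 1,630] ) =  [ - 951,-865, - 830, - 812,-655.29, - 333,  -  314,  -  119, - 414/5, - 48, - 12.69, - 1, 149/16, 329/6, 784/5, 567, 630,682, 936 ]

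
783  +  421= 1204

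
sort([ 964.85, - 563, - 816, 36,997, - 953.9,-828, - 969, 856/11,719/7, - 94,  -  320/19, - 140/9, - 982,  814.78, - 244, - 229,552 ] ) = [ - 982, - 969,  -  953.9, - 828 , - 816,  -  563, - 244, - 229 ,  -  94, - 320/19,-140/9,36, 856/11,719/7 , 552,814.78, 964.85, 997]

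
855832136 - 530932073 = 324900063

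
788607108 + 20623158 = 809230266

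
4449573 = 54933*81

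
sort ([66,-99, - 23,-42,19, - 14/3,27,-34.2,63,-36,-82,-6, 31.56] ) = [ - 99, - 82,  -  42 ,-36, - 34.2,-23, - 6, - 14/3, 19,27,31.56,63,66]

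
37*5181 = 191697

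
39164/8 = 9791/2 = 4895.50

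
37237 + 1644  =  38881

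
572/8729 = 572/8729  =  0.07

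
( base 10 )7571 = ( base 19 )11i9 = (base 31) 7R7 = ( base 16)1d93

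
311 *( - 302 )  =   - 93922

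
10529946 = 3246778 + 7283168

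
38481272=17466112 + 21015160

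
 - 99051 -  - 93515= - 5536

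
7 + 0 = 7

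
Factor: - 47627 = -97^1 * 491^1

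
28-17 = 11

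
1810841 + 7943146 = 9753987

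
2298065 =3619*635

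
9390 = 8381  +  1009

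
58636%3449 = 3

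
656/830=328/415 = 0.79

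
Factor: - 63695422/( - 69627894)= 3^( - 1) * 19^( - 1) * 2129^1 * 2137^1 * 87253^( - 1 ) = 4549673/4973421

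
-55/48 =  - 2 + 41/48 = - 1.15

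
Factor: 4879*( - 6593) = - 32167247= -7^1*17^1*19^1 * 41^1*347^1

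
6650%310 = 140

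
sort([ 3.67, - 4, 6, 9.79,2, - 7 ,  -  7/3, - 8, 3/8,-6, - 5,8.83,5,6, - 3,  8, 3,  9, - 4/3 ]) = [ - 8, - 7, - 6, - 5 ,-4, - 3, - 7/3, - 4/3, 3/8, 2, 3, 3.67,5 , 6 , 6,8,8.83 , 9 , 9.79] 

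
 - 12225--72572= 60347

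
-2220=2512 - 4732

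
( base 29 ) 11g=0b1101110110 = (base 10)886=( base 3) 1012211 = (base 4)31312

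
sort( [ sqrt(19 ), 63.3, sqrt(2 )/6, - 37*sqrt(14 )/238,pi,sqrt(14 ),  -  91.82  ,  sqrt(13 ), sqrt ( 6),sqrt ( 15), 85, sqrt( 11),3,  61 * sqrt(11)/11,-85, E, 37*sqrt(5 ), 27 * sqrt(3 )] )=[ - 91.82, - 85, - 37*sqrt(  14)/238, sqrt(2 )/6,  sqrt(6 ) , E,3, pi , sqrt ( 11 ),sqrt(13 ), sqrt(14), sqrt( 15), sqrt(19) , 61*sqrt ( 11 )/11, 27*sqrt(3 ),63.3,37 * sqrt(5 ),85]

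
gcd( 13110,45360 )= 30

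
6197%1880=557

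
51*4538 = 231438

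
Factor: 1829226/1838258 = 914613/919129=   3^1*7^1 * 97^1* 449^1*919129^( - 1)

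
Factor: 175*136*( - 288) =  - 2^8*3^2  *  5^2*7^1 * 17^1 =- 6854400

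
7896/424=18+33/53 =18.62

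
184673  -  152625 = 32048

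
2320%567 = 52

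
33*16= 528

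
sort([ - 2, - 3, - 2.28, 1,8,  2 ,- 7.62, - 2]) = [-7.62, - 3,  -  2.28, - 2,-2,1, 2, 8 ] 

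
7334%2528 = 2278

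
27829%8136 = 3421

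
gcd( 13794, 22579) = 1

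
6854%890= 624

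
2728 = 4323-1595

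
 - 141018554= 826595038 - 967613592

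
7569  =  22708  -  15139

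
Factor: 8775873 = 3^2*  79^1*12343^1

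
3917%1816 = 285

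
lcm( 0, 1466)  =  0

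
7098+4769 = 11867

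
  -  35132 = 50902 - 86034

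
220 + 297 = 517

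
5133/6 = 1711/2 = 855.50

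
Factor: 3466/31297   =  2^1*7^( - 1 )*17^(-1)  *263^( - 1 )*1733^1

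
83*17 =1411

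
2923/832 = 2923/832 = 3.51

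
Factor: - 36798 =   -  2^1*3^1*6133^1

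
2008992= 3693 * 544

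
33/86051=33/86051 = 0.00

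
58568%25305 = 7958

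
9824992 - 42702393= - 32877401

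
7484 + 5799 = 13283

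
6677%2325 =2027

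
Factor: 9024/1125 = 2^6 * 3^( - 1) * 5^( - 3 )*47^1= 3008/375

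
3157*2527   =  7977739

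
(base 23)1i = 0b101001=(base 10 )41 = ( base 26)1F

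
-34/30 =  - 17/15 =-1.13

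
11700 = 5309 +6391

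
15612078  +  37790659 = 53402737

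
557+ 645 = 1202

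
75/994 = 75/994 = 0.08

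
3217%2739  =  478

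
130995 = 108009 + 22986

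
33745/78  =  33745/78 = 432.63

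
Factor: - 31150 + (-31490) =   -  2^4* 3^3 * 5^1*29^1 = - 62640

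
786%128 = 18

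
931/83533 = 931/83533=0.01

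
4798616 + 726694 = 5525310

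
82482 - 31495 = 50987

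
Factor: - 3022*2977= -8996494= - 2^1*13^1*229^1*1511^1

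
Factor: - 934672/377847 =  - 2^4*3^(  -  2)*41983^( - 1 )*58417^1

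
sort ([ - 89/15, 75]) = [ - 89/15,  75]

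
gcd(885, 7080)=885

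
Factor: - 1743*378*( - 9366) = 2^2*3^5*7^3 * 83^1 * 223^1 = 6170826564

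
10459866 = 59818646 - 49358780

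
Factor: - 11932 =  - 2^2*19^1*157^1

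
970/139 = 6 + 136/139 = 6.98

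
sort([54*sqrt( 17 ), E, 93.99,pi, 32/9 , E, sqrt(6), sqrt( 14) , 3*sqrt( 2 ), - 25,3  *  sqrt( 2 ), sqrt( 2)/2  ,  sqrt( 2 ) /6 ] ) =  [ - 25, sqrt( 2)/6, sqrt(2 )/2, sqrt(6), E,  E,pi, 32/9, sqrt(14 ), 3*sqrt ( 2 ), 3* sqrt(2),93.99, 54 *sqrt( 17 ) ]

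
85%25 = 10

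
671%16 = 15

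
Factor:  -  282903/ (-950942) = 2^(-1)*3^1*163^( - 1 )*181^1*521^1*2917^( - 1 )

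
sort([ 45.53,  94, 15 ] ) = [15,45.53,94]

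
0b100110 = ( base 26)1C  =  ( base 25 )1D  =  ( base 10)38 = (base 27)1B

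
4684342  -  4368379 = 315963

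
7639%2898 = 1843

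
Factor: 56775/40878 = 25/18  =  2^ ( - 1)*3^(- 2) * 5^2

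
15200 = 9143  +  6057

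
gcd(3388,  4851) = 77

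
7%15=7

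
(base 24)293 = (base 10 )1371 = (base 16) 55b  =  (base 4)111123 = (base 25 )24l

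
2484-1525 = 959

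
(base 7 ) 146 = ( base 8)123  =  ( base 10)83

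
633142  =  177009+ 456133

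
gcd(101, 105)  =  1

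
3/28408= 3/28408 =0.00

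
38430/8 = 4803 + 3/4 = 4803.75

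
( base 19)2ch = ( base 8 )1707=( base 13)595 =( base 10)967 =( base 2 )1111000111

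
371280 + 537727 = 909007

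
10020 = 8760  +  1260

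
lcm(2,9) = 18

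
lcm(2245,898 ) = 4490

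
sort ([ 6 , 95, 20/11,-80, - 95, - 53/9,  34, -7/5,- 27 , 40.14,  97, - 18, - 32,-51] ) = [ - 95, - 80, - 51, - 32, - 27,-18, - 53/9,-7/5,20/11, 6, 34,40.14, 95, 97]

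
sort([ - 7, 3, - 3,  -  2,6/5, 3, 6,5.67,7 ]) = [ - 7, - 3, - 2, 6/5, 3,3, 5.67, 6, 7]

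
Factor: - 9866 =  - 2^1*4933^1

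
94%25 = 19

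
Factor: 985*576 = 2^6 * 3^2 * 5^1 * 197^1 = 567360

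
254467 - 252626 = 1841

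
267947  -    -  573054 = 841001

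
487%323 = 164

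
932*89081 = 83023492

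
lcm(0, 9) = 0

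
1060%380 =300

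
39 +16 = 55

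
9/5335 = 9/5335 = 0.00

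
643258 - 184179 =459079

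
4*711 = 2844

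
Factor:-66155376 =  - 2^4*3^1*7^1*401^1*491^1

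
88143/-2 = -44072 + 1/2 = -44071.50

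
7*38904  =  272328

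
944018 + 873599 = 1817617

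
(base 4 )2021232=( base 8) 21156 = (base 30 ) 9NO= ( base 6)104450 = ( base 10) 8814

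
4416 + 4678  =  9094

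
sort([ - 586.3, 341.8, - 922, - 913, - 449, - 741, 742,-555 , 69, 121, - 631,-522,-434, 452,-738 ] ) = [-922, - 913, - 741, - 738, - 631, - 586.3, - 555,-522,-449, - 434, 69 , 121, 341.8,452, 742]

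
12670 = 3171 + 9499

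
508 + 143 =651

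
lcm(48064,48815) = 3124160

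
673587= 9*74843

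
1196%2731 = 1196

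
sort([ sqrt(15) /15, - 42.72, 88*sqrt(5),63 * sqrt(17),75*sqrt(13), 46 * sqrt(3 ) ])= [ - 42.72,sqrt(15) /15,46*sqrt ( 3),88*sqrt(5 ), 63*sqrt(17),  75*  sqrt( 13) ] 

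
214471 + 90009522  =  90223993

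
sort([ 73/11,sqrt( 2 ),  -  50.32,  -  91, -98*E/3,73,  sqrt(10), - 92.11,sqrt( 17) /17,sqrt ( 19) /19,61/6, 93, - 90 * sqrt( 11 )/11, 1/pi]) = [ - 92.11, - 91, -98*E/3,-50.32, - 90*sqrt (11 )/11,sqrt( 19) /19,sqrt( 17 ) /17,1/pi, sqrt( 2),sqrt (10 ),73/11,61/6,  73, 93 ]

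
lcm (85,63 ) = 5355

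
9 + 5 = 14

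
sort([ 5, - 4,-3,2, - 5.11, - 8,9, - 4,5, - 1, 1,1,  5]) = [-8, - 5.11,-4,-4,-3,-1, 1,  1,2,5, 5,5,9 ] 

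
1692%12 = 0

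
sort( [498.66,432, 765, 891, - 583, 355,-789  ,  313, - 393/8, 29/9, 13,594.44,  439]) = [ - 789, - 583,-393/8, 29/9, 13, 313, 355, 432  ,  439,  498.66, 594.44, 765, 891 ]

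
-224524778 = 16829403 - 241354181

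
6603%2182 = 57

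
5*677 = 3385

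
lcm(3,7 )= 21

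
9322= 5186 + 4136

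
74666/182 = 410 + 23/91= 410.25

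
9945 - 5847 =4098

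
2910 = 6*485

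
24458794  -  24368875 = 89919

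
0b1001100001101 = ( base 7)20135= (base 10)4877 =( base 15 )16a2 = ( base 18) f0h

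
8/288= 1/36= 0.03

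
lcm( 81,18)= 162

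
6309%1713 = 1170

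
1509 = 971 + 538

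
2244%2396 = 2244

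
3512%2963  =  549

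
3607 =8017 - 4410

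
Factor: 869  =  11^1*79^1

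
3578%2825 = 753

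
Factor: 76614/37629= 2^1 * 3^(-1 )*37^(- 1 ) * 113^1=226/111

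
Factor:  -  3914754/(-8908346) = 1957377/4454173= 3^1*31^( - 1) *53^ ( - 1 )*89^1 * 2711^( - 1)*7331^1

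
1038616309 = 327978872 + 710637437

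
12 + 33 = 45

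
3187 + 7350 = 10537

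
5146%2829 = 2317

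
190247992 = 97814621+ 92433371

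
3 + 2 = 5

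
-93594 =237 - 93831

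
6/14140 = 3/7070 = 0.00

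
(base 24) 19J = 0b1100101011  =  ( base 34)nt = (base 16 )32b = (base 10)811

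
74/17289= 74/17289 =0.00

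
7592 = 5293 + 2299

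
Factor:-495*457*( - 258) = 58363470  =  2^1*3^3  *  5^1*11^1* 43^1*457^1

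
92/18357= 92/18357= 0.01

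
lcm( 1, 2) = 2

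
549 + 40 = 589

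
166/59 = 2  +  48/59=2.81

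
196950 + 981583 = 1178533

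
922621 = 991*931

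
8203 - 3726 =4477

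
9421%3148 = 3125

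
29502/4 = 14751/2= 7375.50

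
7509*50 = 375450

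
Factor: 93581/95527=93581^1*95527^( - 1)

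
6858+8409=15267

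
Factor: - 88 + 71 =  - 17=- 17^1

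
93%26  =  15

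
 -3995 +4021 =26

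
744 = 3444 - 2700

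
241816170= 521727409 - 279911239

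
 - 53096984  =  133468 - 53230452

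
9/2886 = 3/962 = 0.00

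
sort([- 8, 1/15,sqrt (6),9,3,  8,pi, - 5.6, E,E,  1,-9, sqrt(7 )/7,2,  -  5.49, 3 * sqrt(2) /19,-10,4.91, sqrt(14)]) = [-10,  -  9, - 8, - 5.6, - 5.49,1/15,3*sqrt(2)/19, sqrt( 7 )/7,1  ,  2,sqrt( 6),E,E, 3, pi, sqrt(14),4.91,8, 9]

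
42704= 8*5338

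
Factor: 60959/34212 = 2^( -2 )*3^ ( - 1)*47^1*1297^1*2851^( - 1) 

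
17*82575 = 1403775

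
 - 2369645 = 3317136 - 5686781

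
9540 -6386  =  3154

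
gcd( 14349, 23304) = 3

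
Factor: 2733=3^1*911^1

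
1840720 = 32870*56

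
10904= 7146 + 3758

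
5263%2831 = 2432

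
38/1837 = 38/1837=0.02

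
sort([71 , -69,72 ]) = [ - 69,71, 72]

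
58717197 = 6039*9723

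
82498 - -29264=111762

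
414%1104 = 414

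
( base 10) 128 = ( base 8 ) 200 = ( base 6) 332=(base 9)152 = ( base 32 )40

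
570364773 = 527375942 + 42988831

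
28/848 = 7/212 = 0.03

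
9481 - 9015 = 466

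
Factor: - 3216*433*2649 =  - 2^4*3^2 *67^1*433^1*883^1 =- 3688806672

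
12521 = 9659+2862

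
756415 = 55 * 13753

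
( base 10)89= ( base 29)32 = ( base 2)1011001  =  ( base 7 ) 155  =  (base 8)131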